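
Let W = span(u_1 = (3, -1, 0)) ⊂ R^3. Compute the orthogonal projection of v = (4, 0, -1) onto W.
proj_W(v) = (18/5, -6/5, 0)

Set up U = [u_1 | ... | u_1] ∈ R^(3×1). The projector onto W = col(U) is P = U (U^T U)^(-1) U^T.
Compute U^T U =
  [10],
and U^T v = (12).
Solve U^T U · c = U^T v for the coefficients: c = (6/5). The projection is proj_W(v) = U c.
Check: (v - proj_W(v)) · u_1 = 0  (should be 0).
Result: proj_W(v) = (18/5, -6/5, 0).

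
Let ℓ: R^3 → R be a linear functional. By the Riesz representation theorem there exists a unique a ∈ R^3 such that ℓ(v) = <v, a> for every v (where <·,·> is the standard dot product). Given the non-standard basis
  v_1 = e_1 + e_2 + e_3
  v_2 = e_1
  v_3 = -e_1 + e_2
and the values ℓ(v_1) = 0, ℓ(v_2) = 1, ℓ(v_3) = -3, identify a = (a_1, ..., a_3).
a = (1, -2, 1)

Write a = (a_1, ..., a_3) in the standard basis. For each basis vector v_i, ℓ(v_i) = <v_i, a> is a linear equation in the a_j's. Collect the n equations into a matrix system V a = ℓ, where row i of V is v_i (expressed in the standard basis). Since V is invertible (lower-triangular with 1s on the diagonal, up to permutation), solve by back-substitution:
  V =
[[1, 1, 1],
 [1, 0, 0],
 [-1, 1, 0]]
  V a = (0, 1, -3)
Solving gives a = (1, -2, 1).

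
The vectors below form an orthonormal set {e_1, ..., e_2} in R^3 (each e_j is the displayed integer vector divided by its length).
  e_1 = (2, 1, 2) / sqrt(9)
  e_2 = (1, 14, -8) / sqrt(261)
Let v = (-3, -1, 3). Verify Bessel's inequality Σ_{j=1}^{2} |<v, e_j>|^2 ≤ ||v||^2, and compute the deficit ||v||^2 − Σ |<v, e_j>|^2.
Σ |<v, e_j>|^2 = 190/29; ||v||^2 = 19; deficit = 361/29

Write each e_j = u_j / sqrt(<u_j, u_j>) where u_j is the displayed integer vector. Then <v, e_j> = <v, u_j> / sqrt(<u_j, u_j>), so |<v, e_j>|^2 = <v, u_j>^2 / <u_j, u_j>.
Coefficients: <v, e_1> = -1/sqrt(9), <v, e_2> = -41/sqrt(261).
Square and sum: Σ |<v, e_j>|^2 = 190/29.
Compute ||v||^2 = v·v = 19.
Deficit = 19 − 190/29 = 361/29 ≥ 0, confirming Bessel's inequality. (The deficit equals ||v − Σ <v,e_j> e_j||^2, the squared distance from v to span{e_j}.)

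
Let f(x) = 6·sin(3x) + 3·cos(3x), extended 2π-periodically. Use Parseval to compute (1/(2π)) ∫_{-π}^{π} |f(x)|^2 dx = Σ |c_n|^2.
Σ |c_n|^2 = 45/2

Expand |f|^2 and use orthogonality of {sin(nx), cos(mx)} on [-π, π]:
  ∫_{-π}^{π} sin(nx)^2 dx = π, ∫ cos(mx)^2 dx = π, and cross terms integrate to 0.
So ∫_{-π}^{π} f(x)^2 dx = 6^2 · π + 3^2 · π = (36 + 9)π.
Divide by 2π: (36 + 9)/2 = 45/2.
By Parseval, this equals Σ |c_n|^2.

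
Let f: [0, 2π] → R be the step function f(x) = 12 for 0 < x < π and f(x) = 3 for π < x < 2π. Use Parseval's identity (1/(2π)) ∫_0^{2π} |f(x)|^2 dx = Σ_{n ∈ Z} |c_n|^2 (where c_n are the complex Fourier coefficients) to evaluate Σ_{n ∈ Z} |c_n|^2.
Σ |c_n|^2 = 153/2

Parseval equates the L^2 energy of f (normalised by 1/(2π)) with the ℓ^2 sum of its Fourier coefficients: (1/(2π)) ∫_0^{2π} |f|^2 = Σ |c_n|^2.
Compute the left side: (1/(2π)) [∫_0^π 12^2 dx + ∫_π^{2π} 3^2 dx] = (1/(2π)) · (144π + 9π) = (144 + 9)/2 = 153/2.
So Σ_{n ∈ Z} |c_n|^2 = 153/2.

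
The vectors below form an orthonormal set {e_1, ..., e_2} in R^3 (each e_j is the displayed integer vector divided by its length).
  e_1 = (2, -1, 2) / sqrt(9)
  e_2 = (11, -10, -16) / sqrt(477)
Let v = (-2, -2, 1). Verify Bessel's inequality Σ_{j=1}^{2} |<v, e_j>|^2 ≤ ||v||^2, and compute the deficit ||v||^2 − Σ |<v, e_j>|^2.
Σ |<v, e_j>|^2 = 36/53; ||v||^2 = 9; deficit = 441/53

Write each e_j = u_j / sqrt(<u_j, u_j>) where u_j is the displayed integer vector. Then <v, e_j> = <v, u_j> / sqrt(<u_j, u_j>), so |<v, e_j>|^2 = <v, u_j>^2 / <u_j, u_j>.
Coefficients: <v, e_1> = 0/sqrt(9), <v, e_2> = -18/sqrt(477).
Square and sum: Σ |<v, e_j>|^2 = 36/53.
Compute ||v||^2 = v·v = 9.
Deficit = 9 − 36/53 = 441/53 ≥ 0, confirming Bessel's inequality. (The deficit equals ||v − Σ <v,e_j> e_j||^2, the squared distance from v to span{e_j}.)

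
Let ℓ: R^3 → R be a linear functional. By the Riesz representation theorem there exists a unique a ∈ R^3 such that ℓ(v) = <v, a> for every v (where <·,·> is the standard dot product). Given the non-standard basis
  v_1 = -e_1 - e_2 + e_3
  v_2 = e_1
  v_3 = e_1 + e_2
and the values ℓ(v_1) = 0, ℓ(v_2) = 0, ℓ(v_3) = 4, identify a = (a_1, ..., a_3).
a = (0, 4, 4)

Write a = (a_1, ..., a_3) in the standard basis. For each basis vector v_i, ℓ(v_i) = <v_i, a> is a linear equation in the a_j's. Collect the n equations into a matrix system V a = ℓ, where row i of V is v_i (expressed in the standard basis). Since V is invertible (lower-triangular with 1s on the diagonal, up to permutation), solve by back-substitution:
  V =
[[-1, -1, 1],
 [1, 0, 0],
 [1, 1, 0]]
  V a = (0, 0, 4)
Solving gives a = (0, 4, 4).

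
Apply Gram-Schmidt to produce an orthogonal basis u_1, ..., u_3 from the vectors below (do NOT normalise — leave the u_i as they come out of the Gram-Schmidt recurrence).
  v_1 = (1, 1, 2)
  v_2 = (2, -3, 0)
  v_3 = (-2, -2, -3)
Orthogonal basis:
  u_1 = (1, 1, 2)
  u_2 = (13/6, -17/6, 1/3)
  u_3 = (-30/77, -20/77, 25/77)

Apply the Gram-Schmidt recurrence
  u_1 = v_1
  u_i = v_i − Σ_{j<i} ((v_i · u_j) / (u_j · u_j)) · u_j.

Step by step this gives:
  u_1 = (1, 1, 2)
  u_2 = (13/6, -17/6, 1/3)
  u_3 = (-30/77, -20/77, 25/77)

Orthogonality check:
  u_2 · u_1 = 0 (should be 0)
  u_3 · u_1 = 0 (should be 0)
  u_3 · u_2 = 0 (should be 0)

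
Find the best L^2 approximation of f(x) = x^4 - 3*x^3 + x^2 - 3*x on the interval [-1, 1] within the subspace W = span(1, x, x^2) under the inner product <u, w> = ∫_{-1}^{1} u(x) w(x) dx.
g(x) = 13*x^2/7 - 24*x/5 - 3/35

The best approximation g ∈ W is the orthogonal projection of f onto W. Writing g = a_0 + a_1 x + a_2 x^2, the coefficients solve the normal equations G · a = b where
  G_{ij} = <φ_i, φ_j> and b_i = <f, φ_i>, with φ_0 = 1, φ_1 = x, φ_2 = x^2.
G =
  [2, 0, 2/3]
  [0, 2/3, 0]
  [2/3, 0, 2/5],
b = (16/15, -16/5, 24/35).
Solving gives a_0 = -3/35, a_1 = -24/5, a_2 = 13/7, so
  g(x) = 13*x^2/7 - 24*x/5 - 3/35.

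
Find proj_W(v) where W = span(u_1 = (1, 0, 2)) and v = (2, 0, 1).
proj_W(v) = (4/5, 0, 8/5)

Set up U = [u_1 | ... | u_1] ∈ R^(3×1). The projector onto W = col(U) is P = U (U^T U)^(-1) U^T.
Compute U^T U =
  [5],
and U^T v = (4).
Solve U^T U · c = U^T v for the coefficients: c = (4/5). The projection is proj_W(v) = U c.
Check: (v - proj_W(v)) · u_1 = 0  (should be 0).
Result: proj_W(v) = (4/5, 0, 8/5).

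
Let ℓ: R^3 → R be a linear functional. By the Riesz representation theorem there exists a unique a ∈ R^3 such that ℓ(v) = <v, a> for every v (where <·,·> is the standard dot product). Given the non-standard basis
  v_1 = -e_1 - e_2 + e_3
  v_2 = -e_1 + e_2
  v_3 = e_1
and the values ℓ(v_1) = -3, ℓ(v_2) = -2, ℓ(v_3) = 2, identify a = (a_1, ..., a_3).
a = (2, 0, -1)

Write a = (a_1, ..., a_3) in the standard basis. For each basis vector v_i, ℓ(v_i) = <v_i, a> is a linear equation in the a_j's. Collect the n equations into a matrix system V a = ℓ, where row i of V is v_i (expressed in the standard basis). Since V is invertible (lower-triangular with 1s on the diagonal, up to permutation), solve by back-substitution:
  V =
[[-1, -1, 1],
 [-1, 1, 0],
 [1, 0, 0]]
  V a = (-3, -2, 2)
Solving gives a = (2, 0, -1).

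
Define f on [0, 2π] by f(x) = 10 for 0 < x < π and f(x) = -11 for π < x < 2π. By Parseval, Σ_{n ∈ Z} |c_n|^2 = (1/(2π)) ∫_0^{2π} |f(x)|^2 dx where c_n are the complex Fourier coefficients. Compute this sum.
Σ |c_n|^2 = 221/2

Parseval equates the L^2 energy of f (normalised by 1/(2π)) with the ℓ^2 sum of its Fourier coefficients: (1/(2π)) ∫_0^{2π} |f|^2 = Σ |c_n|^2.
Compute the left side: (1/(2π)) [∫_0^π 10^2 dx + ∫_π^{2π} (-11)^2 dx] = (1/(2π)) · (100π + 121π) = (100 + 121)/2 = 221/2.
So Σ_{n ∈ Z} |c_n|^2 = 221/2.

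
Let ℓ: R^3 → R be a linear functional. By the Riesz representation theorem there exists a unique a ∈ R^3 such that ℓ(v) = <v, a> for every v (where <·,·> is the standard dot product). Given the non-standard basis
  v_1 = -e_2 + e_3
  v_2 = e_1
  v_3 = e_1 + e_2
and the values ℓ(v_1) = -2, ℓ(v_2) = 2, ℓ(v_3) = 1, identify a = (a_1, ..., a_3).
a = (2, -1, -3)

Write a = (a_1, ..., a_3) in the standard basis. For each basis vector v_i, ℓ(v_i) = <v_i, a> is a linear equation in the a_j's. Collect the n equations into a matrix system V a = ℓ, where row i of V is v_i (expressed in the standard basis). Since V is invertible (lower-triangular with 1s on the diagonal, up to permutation), solve by back-substitution:
  V =
[[0, -1, 1],
 [1, 0, 0],
 [1, 1, 0]]
  V a = (-2, 2, 1)
Solving gives a = (2, -1, -3).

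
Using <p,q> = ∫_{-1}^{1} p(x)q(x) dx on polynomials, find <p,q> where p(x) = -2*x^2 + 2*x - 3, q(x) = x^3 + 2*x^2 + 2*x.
<p,q> = -32/15

Expand the product: p(x)·q(x) = -2*x^5 - 2*x^4 - 3*x^3 - 2*x^2 - 6*x.
∫_{-1}^{1} of each monomial x^k gives [2/(k+1) if k even, 0 if k odd]. Integrating term-by-term (or equivalently evaluating the antiderivative F(x) = -x^6/3 - 2*x^5/5 - 3*x^4/4 - 2*x^3/3 - 3*x^2 at the endpoints):
  F(1) − F(−1) = -103/20 − (-181/60) = -32/15.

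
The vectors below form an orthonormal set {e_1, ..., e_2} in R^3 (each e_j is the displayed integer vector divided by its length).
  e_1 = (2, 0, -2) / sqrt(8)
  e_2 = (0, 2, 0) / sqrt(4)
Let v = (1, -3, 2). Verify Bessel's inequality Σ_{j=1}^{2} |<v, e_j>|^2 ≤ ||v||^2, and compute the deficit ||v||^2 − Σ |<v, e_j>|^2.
Σ |<v, e_j>|^2 = 19/2; ||v||^2 = 14; deficit = 9/2

Write each e_j = u_j / sqrt(<u_j, u_j>) where u_j is the displayed integer vector. Then <v, e_j> = <v, u_j> / sqrt(<u_j, u_j>), so |<v, e_j>|^2 = <v, u_j>^2 / <u_j, u_j>.
Coefficients: <v, e_1> = -2/sqrt(8), <v, e_2> = -6/sqrt(4).
Square and sum: Σ |<v, e_j>|^2 = 19/2.
Compute ||v||^2 = v·v = 14.
Deficit = 14 − 19/2 = 9/2 ≥ 0, confirming Bessel's inequality. (The deficit equals ||v − Σ <v,e_j> e_j||^2, the squared distance from v to span{e_j}.)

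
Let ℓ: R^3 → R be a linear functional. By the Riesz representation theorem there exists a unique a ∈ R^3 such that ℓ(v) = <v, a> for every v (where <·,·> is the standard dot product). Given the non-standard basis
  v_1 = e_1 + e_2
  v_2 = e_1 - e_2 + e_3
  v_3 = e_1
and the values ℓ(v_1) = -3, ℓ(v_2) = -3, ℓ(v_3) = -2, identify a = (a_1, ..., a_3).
a = (-2, -1, -2)

Write a = (a_1, ..., a_3) in the standard basis. For each basis vector v_i, ℓ(v_i) = <v_i, a> is a linear equation in the a_j's. Collect the n equations into a matrix system V a = ℓ, where row i of V is v_i (expressed in the standard basis). Since V is invertible (lower-triangular with 1s on the diagonal, up to permutation), solve by back-substitution:
  V =
[[1, 1, 0],
 [1, -1, 1],
 [1, 0, 0]]
  V a = (-3, -3, -2)
Solving gives a = (-2, -1, -2).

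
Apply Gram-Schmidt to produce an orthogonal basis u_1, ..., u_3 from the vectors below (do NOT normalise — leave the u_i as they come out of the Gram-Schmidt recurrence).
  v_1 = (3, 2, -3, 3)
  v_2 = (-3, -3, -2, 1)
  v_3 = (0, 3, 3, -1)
Orthogonal basis:
  u_1 = (3, 2, -3, 3)
  u_2 = (-75/31, -81/31, -80/31, 49/31)
  u_3 = (-894/677, 903/677, 265/677, 557/677)

Apply the Gram-Schmidt recurrence
  u_1 = v_1
  u_i = v_i − Σ_{j<i} ((v_i · u_j) / (u_j · u_j)) · u_j.

Step by step this gives:
  u_1 = (3, 2, -3, 3)
  u_2 = (-75/31, -81/31, -80/31, 49/31)
  u_3 = (-894/677, 903/677, 265/677, 557/677)

Orthogonality check:
  u_2 · u_1 = 0 (should be 0)
  u_3 · u_1 = 0 (should be 0)
  u_3 · u_2 = 0 (should be 0)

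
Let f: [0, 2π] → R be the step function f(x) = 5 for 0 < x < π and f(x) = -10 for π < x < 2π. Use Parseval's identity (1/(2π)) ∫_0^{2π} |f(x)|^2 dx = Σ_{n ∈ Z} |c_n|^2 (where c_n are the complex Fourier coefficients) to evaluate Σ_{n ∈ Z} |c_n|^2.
Σ |c_n|^2 = 125/2

Parseval equates the L^2 energy of f (normalised by 1/(2π)) with the ℓ^2 sum of its Fourier coefficients: (1/(2π)) ∫_0^{2π} |f|^2 = Σ |c_n|^2.
Compute the left side: (1/(2π)) [∫_0^π 5^2 dx + ∫_π^{2π} (-10)^2 dx] = (1/(2π)) · (25π + 100π) = (25 + 100)/2 = 125/2.
So Σ_{n ∈ Z} |c_n|^2 = 125/2.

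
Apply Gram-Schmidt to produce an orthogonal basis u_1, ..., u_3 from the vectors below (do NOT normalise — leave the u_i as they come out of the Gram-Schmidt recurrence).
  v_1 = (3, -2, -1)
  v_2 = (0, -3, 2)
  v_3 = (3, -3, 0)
Orthogonal basis:
  u_1 = (3, -2, -1)
  u_2 = (-6/7, -17/7, 16/7)
  u_3 = (21/166, 9/83, 27/166)

Apply the Gram-Schmidt recurrence
  u_1 = v_1
  u_i = v_i − Σ_{j<i} ((v_i · u_j) / (u_j · u_j)) · u_j.

Step by step this gives:
  u_1 = (3, -2, -1)
  u_2 = (-6/7, -17/7, 16/7)
  u_3 = (21/166, 9/83, 27/166)

Orthogonality check:
  u_2 · u_1 = 0 (should be 0)
  u_3 · u_1 = 0 (should be 0)
  u_3 · u_2 = 0 (should be 0)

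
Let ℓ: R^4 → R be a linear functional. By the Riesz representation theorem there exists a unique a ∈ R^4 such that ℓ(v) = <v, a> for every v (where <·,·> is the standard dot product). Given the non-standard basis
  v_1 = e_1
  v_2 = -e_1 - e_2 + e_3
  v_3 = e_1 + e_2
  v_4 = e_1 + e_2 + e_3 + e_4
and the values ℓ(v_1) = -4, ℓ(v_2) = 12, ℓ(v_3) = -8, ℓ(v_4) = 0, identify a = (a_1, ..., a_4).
a = (-4, -4, 4, 4)

Write a = (a_1, ..., a_4) in the standard basis. For each basis vector v_i, ℓ(v_i) = <v_i, a> is a linear equation in the a_j's. Collect the n equations into a matrix system V a = ℓ, where row i of V is v_i (expressed in the standard basis). Since V is invertible (lower-triangular with 1s on the diagonal, up to permutation), solve by back-substitution:
  V =
[[1, 0, 0, 0],
 [-1, -1, 1, 0],
 [1, 1, 0, 0],
 [1, 1, 1, 1]]
  V a = (-4, 12, -8, 0)
Solving gives a = (-4, -4, 4, 4).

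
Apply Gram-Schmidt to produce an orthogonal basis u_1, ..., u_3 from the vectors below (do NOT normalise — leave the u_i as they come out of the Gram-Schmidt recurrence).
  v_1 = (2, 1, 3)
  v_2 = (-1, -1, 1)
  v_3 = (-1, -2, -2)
Orthogonal basis:
  u_1 = (2, 1, 3)
  u_2 = (-1, -1, 1)
  u_3 = (16/21, -20/21, -4/21)

Apply the Gram-Schmidt recurrence
  u_1 = v_1
  u_i = v_i − Σ_{j<i} ((v_i · u_j) / (u_j · u_j)) · u_j.

Step by step this gives:
  u_1 = (2, 1, 3)
  u_2 = (-1, -1, 1)
  u_3 = (16/21, -20/21, -4/21)

Orthogonality check:
  u_2 · u_1 = 0 (should be 0)
  u_3 · u_1 = 0 (should be 0)
  u_3 · u_2 = 0 (should be 0)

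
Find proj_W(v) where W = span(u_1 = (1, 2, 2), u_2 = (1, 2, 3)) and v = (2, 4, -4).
proj_W(v) = (2, 4, -4)

Set up U = [u_1 | ... | u_2] ∈ R^(3×2). The projector onto W = col(U) is P = U (U^T U)^(-1) U^T.
Compute U^T U =
  [9, 11]
  [11, 14],
and U^T v = (2, -2).
Solve U^T U · c = U^T v for the coefficients: c = (10, -8). The projection is proj_W(v) = U c.
Check: (v - proj_W(v)) · u_1 = 0  (should be 0).
Check: (v - proj_W(v)) · u_2 = 0  (should be 0).
Result: proj_W(v) = (2, 4, -4).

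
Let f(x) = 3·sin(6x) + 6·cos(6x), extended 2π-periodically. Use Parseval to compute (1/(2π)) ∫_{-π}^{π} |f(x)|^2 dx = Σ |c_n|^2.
Σ |c_n|^2 = 45/2

Expand |f|^2 and use orthogonality of {sin(nx), cos(mx)} on [-π, π]:
  ∫_{-π}^{π} sin(nx)^2 dx = π, ∫ cos(mx)^2 dx = π, and cross terms integrate to 0.
So ∫_{-π}^{π} f(x)^2 dx = 3^2 · π + 6^2 · π = (9 + 36)π.
Divide by 2π: (9 + 36)/2 = 45/2.
By Parseval, this equals Σ |c_n|^2.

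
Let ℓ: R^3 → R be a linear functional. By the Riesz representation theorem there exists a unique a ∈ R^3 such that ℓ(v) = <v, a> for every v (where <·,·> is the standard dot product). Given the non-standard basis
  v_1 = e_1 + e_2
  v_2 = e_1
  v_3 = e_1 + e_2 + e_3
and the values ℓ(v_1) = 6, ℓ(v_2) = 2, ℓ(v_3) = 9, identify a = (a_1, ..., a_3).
a = (2, 4, 3)

Write a = (a_1, ..., a_3) in the standard basis. For each basis vector v_i, ℓ(v_i) = <v_i, a> is a linear equation in the a_j's. Collect the n equations into a matrix system V a = ℓ, where row i of V is v_i (expressed in the standard basis). Since V is invertible (lower-triangular with 1s on the diagonal, up to permutation), solve by back-substitution:
  V =
[[1, 1, 0],
 [1, 0, 0],
 [1, 1, 1]]
  V a = (6, 2, 9)
Solving gives a = (2, 4, 3).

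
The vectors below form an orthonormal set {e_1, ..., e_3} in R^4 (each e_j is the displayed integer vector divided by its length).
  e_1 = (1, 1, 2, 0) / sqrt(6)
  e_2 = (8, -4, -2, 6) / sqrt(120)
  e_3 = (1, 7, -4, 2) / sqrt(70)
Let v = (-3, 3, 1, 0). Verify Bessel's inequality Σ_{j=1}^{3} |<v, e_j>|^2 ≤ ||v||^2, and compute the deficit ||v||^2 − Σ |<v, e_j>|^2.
Σ |<v, e_j>|^2 = 31/2; ||v||^2 = 19; deficit = 7/2

Write each e_j = u_j / sqrt(<u_j, u_j>) where u_j is the displayed integer vector. Then <v, e_j> = <v, u_j> / sqrt(<u_j, u_j>), so |<v, e_j>|^2 = <v, u_j>^2 / <u_j, u_j>.
Coefficients: <v, e_1> = 2/sqrt(6), <v, e_2> = -38/sqrt(120), <v, e_3> = 14/sqrt(70).
Square and sum: Σ |<v, e_j>|^2 = 31/2.
Compute ||v||^2 = v·v = 19.
Deficit = 19 − 31/2 = 7/2 ≥ 0, confirming Bessel's inequality. (The deficit equals ||v − Σ <v,e_j> e_j||^2, the squared distance from v to span{e_j}.)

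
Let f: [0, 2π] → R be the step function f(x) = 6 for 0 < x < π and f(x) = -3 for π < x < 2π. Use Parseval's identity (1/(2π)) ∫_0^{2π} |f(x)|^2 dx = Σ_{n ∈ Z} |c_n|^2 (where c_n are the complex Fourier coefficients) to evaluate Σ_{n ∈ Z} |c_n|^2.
Σ |c_n|^2 = 45/2

Parseval equates the L^2 energy of f (normalised by 1/(2π)) with the ℓ^2 sum of its Fourier coefficients: (1/(2π)) ∫_0^{2π} |f|^2 = Σ |c_n|^2.
Compute the left side: (1/(2π)) [∫_0^π 6^2 dx + ∫_π^{2π} (-3)^2 dx] = (1/(2π)) · (36π + 9π) = (36 + 9)/2 = 45/2.
So Σ_{n ∈ Z} |c_n|^2 = 45/2.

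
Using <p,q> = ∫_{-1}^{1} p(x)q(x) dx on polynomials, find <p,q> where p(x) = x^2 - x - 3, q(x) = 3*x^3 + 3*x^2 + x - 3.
<p,q> = 28/3

Expand the product: p(x)·q(x) = 3*x^5 - 11*x^3 - 13*x^2 + 9.
∫_{-1}^{1} of each monomial x^k gives [2/(k+1) if k even, 0 if k odd]. Integrating term-by-term (or equivalently evaluating the antiderivative F(x) = x^6/2 - 11*x^4/4 - 13*x^3/3 + 9*x at the endpoints):
  F(1) − F(−1) = 29/12 − (-83/12) = 28/3.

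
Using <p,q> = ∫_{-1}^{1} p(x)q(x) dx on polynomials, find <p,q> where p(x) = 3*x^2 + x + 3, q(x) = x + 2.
<p,q> = 50/3

Expand the product: p(x)·q(x) = 3*x^3 + 7*x^2 + 5*x + 6.
∫_{-1}^{1} of each monomial x^k gives [2/(k+1) if k even, 0 if k odd]. Integrating term-by-term (or equivalently evaluating the antiderivative F(x) = 3*x^4/4 + 7*x^3/3 + 5*x^2/2 + 6*x at the endpoints):
  F(1) − F(−1) = 139/12 − (-61/12) = 50/3.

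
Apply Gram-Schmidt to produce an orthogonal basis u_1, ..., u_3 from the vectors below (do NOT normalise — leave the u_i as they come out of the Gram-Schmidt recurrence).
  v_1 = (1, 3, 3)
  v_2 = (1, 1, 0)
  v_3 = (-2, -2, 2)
Orthogonal basis:
  u_1 = (1, 3, 3)
  u_2 = (15/19, 7/19, -12/19)
  u_3 = (6/11, -6/11, 4/11)

Apply the Gram-Schmidt recurrence
  u_1 = v_1
  u_i = v_i − Σ_{j<i} ((v_i · u_j) / (u_j · u_j)) · u_j.

Step by step this gives:
  u_1 = (1, 3, 3)
  u_2 = (15/19, 7/19, -12/19)
  u_3 = (6/11, -6/11, 4/11)

Orthogonality check:
  u_2 · u_1 = 0 (should be 0)
  u_3 · u_1 = 0 (should be 0)
  u_3 · u_2 = 0 (should be 0)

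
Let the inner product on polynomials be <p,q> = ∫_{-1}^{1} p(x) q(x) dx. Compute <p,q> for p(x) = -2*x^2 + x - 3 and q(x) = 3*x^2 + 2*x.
<p,q> = -106/15

Expand the product: p(x)·q(x) = -6*x^4 - x^3 - 7*x^2 - 6*x.
∫_{-1}^{1} of each monomial x^k gives [2/(k+1) if k even, 0 if k odd]. Integrating term-by-term (or equivalently evaluating the antiderivative F(x) = -6*x^5/5 - x^4/4 - 7*x^3/3 - 3*x^2 at the endpoints):
  F(1) − F(−1) = -407/60 − (17/60) = -106/15.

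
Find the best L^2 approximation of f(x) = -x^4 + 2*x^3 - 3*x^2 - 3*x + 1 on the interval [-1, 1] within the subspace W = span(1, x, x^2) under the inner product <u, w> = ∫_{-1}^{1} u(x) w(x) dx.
g(x) = -27*x^2/7 - 9*x/5 + 38/35

The best approximation g ∈ W is the orthogonal projection of f onto W. Writing g = a_0 + a_1 x + a_2 x^2, the coefficients solve the normal equations G · a = b where
  G_{ij} = <φ_i, φ_j> and b_i = <f, φ_i>, with φ_0 = 1, φ_1 = x, φ_2 = x^2.
G =
  [2, 0, 2/3]
  [0, 2/3, 0]
  [2/3, 0, 2/5],
b = (-2/5, -6/5, -86/105).
Solving gives a_0 = 38/35, a_1 = -9/5, a_2 = -27/7, so
  g(x) = -27*x^2/7 - 9*x/5 + 38/35.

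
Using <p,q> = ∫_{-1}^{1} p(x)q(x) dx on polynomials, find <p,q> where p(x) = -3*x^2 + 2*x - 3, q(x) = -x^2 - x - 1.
<p,q> = 148/15

Expand the product: p(x)·q(x) = 3*x^4 + x^3 + 4*x^2 + x + 3.
∫_{-1}^{1} of each monomial x^k gives [2/(k+1) if k even, 0 if k odd]. Integrating term-by-term (or equivalently evaluating the antiderivative F(x) = 3*x^5/5 + x^4/4 + 4*x^3/3 + x^2/2 + 3*x at the endpoints):
  F(1) − F(−1) = 341/60 − (-251/60) = 148/15.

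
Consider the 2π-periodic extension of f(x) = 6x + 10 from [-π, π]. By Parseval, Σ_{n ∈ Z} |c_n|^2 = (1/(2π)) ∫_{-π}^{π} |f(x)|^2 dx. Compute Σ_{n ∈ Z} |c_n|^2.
Σ |c_n|^2 = 12π^2 + 100

Expand and integrate term by term over [-π, π]:
  ∫ (6x)^2 dx = 36·(2π^3/3); ∫ 2·6·(10)·x dx = 0 (odd integrand); ∫ 10^2 dx = 100·2π.
So (1/(2π)) ∫_{-π}^{π} (6x + 10)^2 dx = 36π^2/3 + 100 = 12π^2 + 100.
Parseval ⇒ Σ |c_n|^2 = 12π^2 + 100.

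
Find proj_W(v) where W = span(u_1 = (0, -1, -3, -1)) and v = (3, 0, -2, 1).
proj_W(v) = (0, -5/11, -15/11, -5/11)

Set up U = [u_1 | ... | u_1] ∈ R^(4×1). The projector onto W = col(U) is P = U (U^T U)^(-1) U^T.
Compute U^T U =
  [11],
and U^T v = (5).
Solve U^T U · c = U^T v for the coefficients: c = (5/11). The projection is proj_W(v) = U c.
Check: (v - proj_W(v)) · u_1 = 0  (should be 0).
Result: proj_W(v) = (0, -5/11, -15/11, -5/11).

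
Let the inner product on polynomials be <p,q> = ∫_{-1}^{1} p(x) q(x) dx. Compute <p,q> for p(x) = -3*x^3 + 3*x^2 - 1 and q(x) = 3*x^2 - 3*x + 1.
<p,q> = 26/5

Expand the product: p(x)·q(x) = -9*x^5 + 18*x^4 - 12*x^3 + 3*x - 1.
∫_{-1}^{1} of each monomial x^k gives [2/(k+1) if k even, 0 if k odd]. Integrating term-by-term (or equivalently evaluating the antiderivative F(x) = -3*x^6/2 + 18*x^5/5 - 3*x^4 + 3*x^2/2 - x at the endpoints):
  F(1) − F(−1) = -2/5 − (-28/5) = 26/5.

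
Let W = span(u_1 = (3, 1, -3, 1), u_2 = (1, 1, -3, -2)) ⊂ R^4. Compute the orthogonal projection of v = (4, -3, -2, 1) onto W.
proj_W(v) = (479/179, 109/179, -327/179, 337/179)

Set up U = [u_1 | ... | u_2] ∈ R^(4×2). The projector onto W = col(U) is P = U (U^T U)^(-1) U^T.
Compute U^T U =
  [20, 11]
  [11, 15],
and U^T v = (16, 5).
Solve U^T U · c = U^T v for the coefficients: c = (185/179, -76/179). The projection is proj_W(v) = U c.
Check: (v - proj_W(v)) · u_1 = 0  (should be 0).
Check: (v - proj_W(v)) · u_2 = 0  (should be 0).
Result: proj_W(v) = (479/179, 109/179, -327/179, 337/179).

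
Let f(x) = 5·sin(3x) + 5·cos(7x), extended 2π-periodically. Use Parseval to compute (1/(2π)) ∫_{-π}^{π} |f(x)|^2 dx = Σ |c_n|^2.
Σ |c_n|^2 = 25

Expand |f|^2 and use orthogonality of {sin(nx), cos(mx)} on [-π, π]:
  ∫_{-π}^{π} sin(nx)^2 dx = π, ∫ cos(mx)^2 dx = π, and cross terms integrate to 0.
So ∫_{-π}^{π} f(x)^2 dx = 5^2 · π + 5^2 · π = (25 + 25)π.
Divide by 2π: (25 + 25)/2 = 25.
By Parseval, this equals Σ |c_n|^2.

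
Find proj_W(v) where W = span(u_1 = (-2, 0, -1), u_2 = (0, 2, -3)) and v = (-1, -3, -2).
proj_W(v) = (-13/7, -3/7, -2/7)

Set up U = [u_1 | ... | u_2] ∈ R^(3×2). The projector onto W = col(U) is P = U (U^T U)^(-1) U^T.
Compute U^T U =
  [5, 3]
  [3, 13],
and U^T v = (4, 0).
Solve U^T U · c = U^T v for the coefficients: c = (13/14, -3/14). The projection is proj_W(v) = U c.
Check: (v - proj_W(v)) · u_1 = 0  (should be 0).
Check: (v - proj_W(v)) · u_2 = 0  (should be 0).
Result: proj_W(v) = (-13/7, -3/7, -2/7).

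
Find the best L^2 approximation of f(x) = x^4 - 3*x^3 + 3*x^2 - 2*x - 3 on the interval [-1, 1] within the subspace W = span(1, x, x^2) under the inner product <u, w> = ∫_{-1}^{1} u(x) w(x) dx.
g(x) = 27*x^2/7 - 19*x/5 - 108/35

The best approximation g ∈ W is the orthogonal projection of f onto W. Writing g = a_0 + a_1 x + a_2 x^2, the coefficients solve the normal equations G · a = b where
  G_{ij} = <φ_i, φ_j> and b_i = <f, φ_i>, with φ_0 = 1, φ_1 = x, φ_2 = x^2.
G =
  [2, 0, 2/3]
  [0, 2/3, 0]
  [2/3, 0, 2/5],
b = (-18/5, -38/15, -18/35).
Solving gives a_0 = -108/35, a_1 = -19/5, a_2 = 27/7, so
  g(x) = 27*x^2/7 - 19*x/5 - 108/35.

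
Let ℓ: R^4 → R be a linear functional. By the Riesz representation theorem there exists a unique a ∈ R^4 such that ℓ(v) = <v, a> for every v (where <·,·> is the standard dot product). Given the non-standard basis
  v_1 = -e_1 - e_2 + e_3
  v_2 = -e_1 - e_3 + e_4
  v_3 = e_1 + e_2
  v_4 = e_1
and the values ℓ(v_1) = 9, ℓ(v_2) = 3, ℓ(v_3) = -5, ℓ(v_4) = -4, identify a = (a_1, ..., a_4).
a = (-4, -1, 4, 3)

Write a = (a_1, ..., a_4) in the standard basis. For each basis vector v_i, ℓ(v_i) = <v_i, a> is a linear equation in the a_j's. Collect the n equations into a matrix system V a = ℓ, where row i of V is v_i (expressed in the standard basis). Since V is invertible (lower-triangular with 1s on the diagonal, up to permutation), solve by back-substitution:
  V =
[[-1, -1, 1, 0],
 [-1, 0, -1, 1],
 [1, 1, 0, 0],
 [1, 0, 0, 0]]
  V a = (9, 3, -5, -4)
Solving gives a = (-4, -1, 4, 3).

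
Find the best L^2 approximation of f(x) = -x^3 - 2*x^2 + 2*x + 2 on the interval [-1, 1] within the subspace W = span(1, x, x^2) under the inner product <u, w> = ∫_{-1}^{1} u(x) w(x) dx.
g(x) = -2*x^2 + 7*x/5 + 2

The best approximation g ∈ W is the orthogonal projection of f onto W. Writing g = a_0 + a_1 x + a_2 x^2, the coefficients solve the normal equations G · a = b where
  G_{ij} = <φ_i, φ_j> and b_i = <f, φ_i>, with φ_0 = 1, φ_1 = x, φ_2 = x^2.
G =
  [2, 0, 2/3]
  [0, 2/3, 0]
  [2/3, 0, 2/5],
b = (8/3, 14/15, 8/15).
Solving gives a_0 = 2, a_1 = 7/5, a_2 = -2, so
  g(x) = -2*x^2 + 7*x/5 + 2.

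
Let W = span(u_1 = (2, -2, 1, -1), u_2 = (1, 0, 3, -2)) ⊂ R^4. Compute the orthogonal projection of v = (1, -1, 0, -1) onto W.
proj_W(v) = (93/91, -14/13, 34/91, -3/7)

Set up U = [u_1 | ... | u_2] ∈ R^(4×2). The projector onto W = col(U) is P = U (U^T U)^(-1) U^T.
Compute U^T U =
  [10, 7]
  [7, 14],
and U^T v = (5, 3).
Solve U^T U · c = U^T v for the coefficients: c = (7/13, -5/91). The projection is proj_W(v) = U c.
Check: (v - proj_W(v)) · u_1 = 0  (should be 0).
Check: (v - proj_W(v)) · u_2 = 0  (should be 0).
Result: proj_W(v) = (93/91, -14/13, 34/91, -3/7).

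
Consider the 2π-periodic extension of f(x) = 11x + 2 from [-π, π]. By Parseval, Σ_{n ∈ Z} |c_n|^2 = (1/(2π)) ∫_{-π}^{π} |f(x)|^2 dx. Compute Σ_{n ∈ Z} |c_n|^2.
Σ |c_n|^2 = 121π^2/3 + 4

Expand and integrate term by term over [-π, π]:
  ∫ (11x)^2 dx = 121·(2π^3/3); ∫ 2·11·(2)·x dx = 0 (odd integrand); ∫ 2^2 dx = 4·2π.
So (1/(2π)) ∫_{-π}^{π} (11x + 2)^2 dx = 121π^2/3 + 4 = 121π^2/3 + 4.
Parseval ⇒ Σ |c_n|^2 = 121π^2/3 + 4.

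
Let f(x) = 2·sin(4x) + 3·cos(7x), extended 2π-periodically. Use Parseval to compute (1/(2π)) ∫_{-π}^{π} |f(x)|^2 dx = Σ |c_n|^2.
Σ |c_n|^2 = 13/2

Expand |f|^2 and use orthogonality of {sin(nx), cos(mx)} on [-π, π]:
  ∫_{-π}^{π} sin(nx)^2 dx = π, ∫ cos(mx)^2 dx = π, and cross terms integrate to 0.
So ∫_{-π}^{π} f(x)^2 dx = 2^2 · π + 3^2 · π = (4 + 9)π.
Divide by 2π: (4 + 9)/2 = 13/2.
By Parseval, this equals Σ |c_n|^2.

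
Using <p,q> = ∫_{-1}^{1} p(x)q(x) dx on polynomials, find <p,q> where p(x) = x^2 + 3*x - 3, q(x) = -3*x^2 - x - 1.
<p,q> = 122/15

Expand the product: p(x)·q(x) = -3*x^4 - 10*x^3 + 5*x^2 + 3.
∫_{-1}^{1} of each monomial x^k gives [2/(k+1) if k even, 0 if k odd]. Integrating term-by-term (or equivalently evaluating the antiderivative F(x) = -3*x^5/5 - 5*x^4/2 + 5*x^3/3 + 3*x at the endpoints):
  F(1) − F(−1) = 47/30 − (-197/30) = 122/15.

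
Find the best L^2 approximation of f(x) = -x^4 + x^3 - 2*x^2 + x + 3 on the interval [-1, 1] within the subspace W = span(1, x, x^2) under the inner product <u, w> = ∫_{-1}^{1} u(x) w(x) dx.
g(x) = -20*x^2/7 + 8*x/5 + 108/35

The best approximation g ∈ W is the orthogonal projection of f onto W. Writing g = a_0 + a_1 x + a_2 x^2, the coefficients solve the normal equations G · a = b where
  G_{ij} = <φ_i, φ_j> and b_i = <f, φ_i>, with φ_0 = 1, φ_1 = x, φ_2 = x^2.
G =
  [2, 0, 2/3]
  [0, 2/3, 0]
  [2/3, 0, 2/5],
b = (64/15, 16/15, 32/35).
Solving gives a_0 = 108/35, a_1 = 8/5, a_2 = -20/7, so
  g(x) = -20*x^2/7 + 8*x/5 + 108/35.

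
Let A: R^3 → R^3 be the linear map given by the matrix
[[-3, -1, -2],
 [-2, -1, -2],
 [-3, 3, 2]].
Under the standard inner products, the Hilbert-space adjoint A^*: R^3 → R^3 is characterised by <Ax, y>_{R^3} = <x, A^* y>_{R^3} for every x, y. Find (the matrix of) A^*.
A^* = A^T =
[[-3, -2, -3],
 [-1, -1, 3],
 [-2, -2, 2]]

For real matrices with standard dot products, the defining identity <Ax, y> = <x, A^* y> gives (Ax)^T y = x^T (A^*) y, i.e. x^T A^T y = x^T (A^*) y. Since this holds for all x, y, we must have A^* = A^T. Therefore
A^* =
[[-3, -2, -3],
 [-1, -1, 3],
 [-2, -2, 2]].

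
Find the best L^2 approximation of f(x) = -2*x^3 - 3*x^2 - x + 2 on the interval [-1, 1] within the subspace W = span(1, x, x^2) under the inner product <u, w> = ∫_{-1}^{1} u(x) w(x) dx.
g(x) = -3*x^2 - 11*x/5 + 2

The best approximation g ∈ W is the orthogonal projection of f onto W. Writing g = a_0 + a_1 x + a_2 x^2, the coefficients solve the normal equations G · a = b where
  G_{ij} = <φ_i, φ_j> and b_i = <f, φ_i>, with φ_0 = 1, φ_1 = x, φ_2 = x^2.
G =
  [2, 0, 2/3]
  [0, 2/3, 0]
  [2/3, 0, 2/5],
b = (2, -22/15, 2/15).
Solving gives a_0 = 2, a_1 = -11/5, a_2 = -3, so
  g(x) = -3*x^2 - 11*x/5 + 2.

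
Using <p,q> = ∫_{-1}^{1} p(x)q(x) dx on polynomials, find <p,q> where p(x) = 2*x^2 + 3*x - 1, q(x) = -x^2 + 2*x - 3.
<p,q> = 88/15

Expand the product: p(x)·q(x) = -2*x^4 + x^3 + x^2 - 11*x + 3.
∫_{-1}^{1} of each monomial x^k gives [2/(k+1) if k even, 0 if k odd]. Integrating term-by-term (or equivalently evaluating the antiderivative F(x) = -2*x^5/5 + x^4/4 + x^3/3 - 11*x^2/2 + 3*x at the endpoints):
  F(1) − F(−1) = -139/60 − (-491/60) = 88/15.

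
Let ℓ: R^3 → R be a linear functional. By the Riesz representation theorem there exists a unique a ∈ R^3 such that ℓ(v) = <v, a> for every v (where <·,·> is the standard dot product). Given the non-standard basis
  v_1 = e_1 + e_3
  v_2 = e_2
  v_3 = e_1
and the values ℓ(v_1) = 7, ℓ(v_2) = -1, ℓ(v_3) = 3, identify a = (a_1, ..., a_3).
a = (3, -1, 4)

Write a = (a_1, ..., a_3) in the standard basis. For each basis vector v_i, ℓ(v_i) = <v_i, a> is a linear equation in the a_j's. Collect the n equations into a matrix system V a = ℓ, where row i of V is v_i (expressed in the standard basis). Since V is invertible (lower-triangular with 1s on the diagonal, up to permutation), solve by back-substitution:
  V =
[[1, 0, 1],
 [0, 1, 0],
 [1, 0, 0]]
  V a = (7, -1, 3)
Solving gives a = (3, -1, 4).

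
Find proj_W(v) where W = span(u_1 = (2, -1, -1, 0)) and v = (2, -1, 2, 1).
proj_W(v) = (1, -1/2, -1/2, 0)

Set up U = [u_1 | ... | u_1] ∈ R^(4×1). The projector onto W = col(U) is P = U (U^T U)^(-1) U^T.
Compute U^T U =
  [6],
and U^T v = (3).
Solve U^T U · c = U^T v for the coefficients: c = (1/2). The projection is proj_W(v) = U c.
Check: (v - proj_W(v)) · u_1 = 0  (should be 0).
Result: proj_W(v) = (1, -1/2, -1/2, 0).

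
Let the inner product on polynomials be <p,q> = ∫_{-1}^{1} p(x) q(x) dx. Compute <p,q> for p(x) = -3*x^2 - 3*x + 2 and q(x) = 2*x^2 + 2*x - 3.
<p,q> = -146/15

Expand the product: p(x)·q(x) = -6*x^4 - 12*x^3 + 7*x^2 + 13*x - 6.
∫_{-1}^{1} of each monomial x^k gives [2/(k+1) if k even, 0 if k odd]. Integrating term-by-term (or equivalently evaluating the antiderivative F(x) = -6*x^5/5 - 3*x^4 + 7*x^3/3 + 13*x^2/2 - 6*x at the endpoints):
  F(1) − F(−1) = -41/30 − (251/30) = -146/15.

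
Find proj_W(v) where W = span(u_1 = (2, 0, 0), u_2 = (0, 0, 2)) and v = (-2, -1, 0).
proj_W(v) = (-2, 0, 0)

Set up U = [u_1 | ... | u_2] ∈ R^(3×2). The projector onto W = col(U) is P = U (U^T U)^(-1) U^T.
Compute U^T U =
  [4, 0]
  [0, 4],
and U^T v = (-4, 0).
Solve U^T U · c = U^T v for the coefficients: c = (-1, 0). The projection is proj_W(v) = U c.
Check: (v - proj_W(v)) · u_1 = 0  (should be 0).
Check: (v - proj_W(v)) · u_2 = 0  (should be 0).
Result: proj_W(v) = (-2, 0, 0).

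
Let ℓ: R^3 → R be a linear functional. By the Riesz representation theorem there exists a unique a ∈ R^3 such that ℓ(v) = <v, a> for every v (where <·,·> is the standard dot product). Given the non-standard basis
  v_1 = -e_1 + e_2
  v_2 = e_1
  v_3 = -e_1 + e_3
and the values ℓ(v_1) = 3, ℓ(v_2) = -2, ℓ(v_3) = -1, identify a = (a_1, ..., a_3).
a = (-2, 1, -3)

Write a = (a_1, ..., a_3) in the standard basis. For each basis vector v_i, ℓ(v_i) = <v_i, a> is a linear equation in the a_j's. Collect the n equations into a matrix system V a = ℓ, where row i of V is v_i (expressed in the standard basis). Since V is invertible (lower-triangular with 1s on the diagonal, up to permutation), solve by back-substitution:
  V =
[[-1, 1, 0],
 [1, 0, 0],
 [-1, 0, 1]]
  V a = (3, -2, -1)
Solving gives a = (-2, 1, -3).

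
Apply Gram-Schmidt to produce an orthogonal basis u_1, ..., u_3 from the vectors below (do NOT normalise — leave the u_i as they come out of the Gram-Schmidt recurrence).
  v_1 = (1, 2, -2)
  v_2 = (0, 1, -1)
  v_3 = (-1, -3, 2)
Orthogonal basis:
  u_1 = (1, 2, -2)
  u_2 = (-4/9, 1/9, -1/9)
  u_3 = (0, -1/2, -1/2)

Apply the Gram-Schmidt recurrence
  u_1 = v_1
  u_i = v_i − Σ_{j<i} ((v_i · u_j) / (u_j · u_j)) · u_j.

Step by step this gives:
  u_1 = (1, 2, -2)
  u_2 = (-4/9, 1/9, -1/9)
  u_3 = (0, -1/2, -1/2)

Orthogonality check:
  u_2 · u_1 = 0 (should be 0)
  u_3 · u_1 = 0 (should be 0)
  u_3 · u_2 = 0 (should be 0)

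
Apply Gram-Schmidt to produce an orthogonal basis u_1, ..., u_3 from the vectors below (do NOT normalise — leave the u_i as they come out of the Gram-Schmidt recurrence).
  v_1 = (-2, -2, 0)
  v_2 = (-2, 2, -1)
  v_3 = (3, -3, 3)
Orthogonal basis:
  u_1 = (-2, -2, 0)
  u_2 = (-2, 2, -1)
  u_3 = (-1/3, 1/3, 4/3)

Apply the Gram-Schmidt recurrence
  u_1 = v_1
  u_i = v_i − Σ_{j<i} ((v_i · u_j) / (u_j · u_j)) · u_j.

Step by step this gives:
  u_1 = (-2, -2, 0)
  u_2 = (-2, 2, -1)
  u_3 = (-1/3, 1/3, 4/3)

Orthogonality check:
  u_2 · u_1 = 0 (should be 0)
  u_3 · u_1 = 0 (should be 0)
  u_3 · u_2 = 0 (should be 0)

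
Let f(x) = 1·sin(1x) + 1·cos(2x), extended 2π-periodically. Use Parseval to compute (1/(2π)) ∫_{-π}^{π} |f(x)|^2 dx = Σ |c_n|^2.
Σ |c_n|^2 = 1

Expand |f|^2 and use orthogonality of {sin(nx), cos(mx)} on [-π, π]:
  ∫_{-π}^{π} sin(nx)^2 dx = π, ∫ cos(mx)^2 dx = π, and cross terms integrate to 0.
So ∫_{-π}^{π} f(x)^2 dx = 1^2 · π + 1^2 · π = (1 + 1)π.
Divide by 2π: (1 + 1)/2 = 1.
By Parseval, this equals Σ |c_n|^2.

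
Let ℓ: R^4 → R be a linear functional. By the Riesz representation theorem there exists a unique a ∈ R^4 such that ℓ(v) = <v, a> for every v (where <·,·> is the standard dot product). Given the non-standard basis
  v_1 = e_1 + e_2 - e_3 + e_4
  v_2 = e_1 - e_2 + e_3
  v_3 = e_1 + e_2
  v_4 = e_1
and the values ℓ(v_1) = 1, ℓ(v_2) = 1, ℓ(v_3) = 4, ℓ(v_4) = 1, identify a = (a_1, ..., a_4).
a = (1, 3, 3, 0)

Write a = (a_1, ..., a_4) in the standard basis. For each basis vector v_i, ℓ(v_i) = <v_i, a> is a linear equation in the a_j's. Collect the n equations into a matrix system V a = ℓ, where row i of V is v_i (expressed in the standard basis). Since V is invertible (lower-triangular with 1s on the diagonal, up to permutation), solve by back-substitution:
  V =
[[1, 1, -1, 1],
 [1, -1, 1, 0],
 [1, 1, 0, 0],
 [1, 0, 0, 0]]
  V a = (1, 1, 4, 1)
Solving gives a = (1, 3, 3, 0).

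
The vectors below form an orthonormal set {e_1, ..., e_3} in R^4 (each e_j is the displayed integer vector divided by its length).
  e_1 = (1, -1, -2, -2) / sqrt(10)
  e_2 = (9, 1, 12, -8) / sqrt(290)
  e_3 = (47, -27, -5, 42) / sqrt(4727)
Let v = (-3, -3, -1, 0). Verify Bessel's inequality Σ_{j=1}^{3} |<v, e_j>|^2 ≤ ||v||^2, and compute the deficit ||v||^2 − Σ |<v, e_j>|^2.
Σ |<v, e_j>|^2 = 1161/163; ||v||^2 = 19; deficit = 1936/163

Write each e_j = u_j / sqrt(<u_j, u_j>) where u_j is the displayed integer vector. Then <v, e_j> = <v, u_j> / sqrt(<u_j, u_j>), so |<v, e_j>|^2 = <v, u_j>^2 / <u_j, u_j>.
Coefficients: <v, e_1> = 2/sqrt(10), <v, e_2> = -42/sqrt(290), <v, e_3> = -55/sqrt(4727).
Square and sum: Σ |<v, e_j>|^2 = 1161/163.
Compute ||v||^2 = v·v = 19.
Deficit = 19 − 1161/163 = 1936/163 ≥ 0, confirming Bessel's inequality. (The deficit equals ||v − Σ <v,e_j> e_j||^2, the squared distance from v to span{e_j}.)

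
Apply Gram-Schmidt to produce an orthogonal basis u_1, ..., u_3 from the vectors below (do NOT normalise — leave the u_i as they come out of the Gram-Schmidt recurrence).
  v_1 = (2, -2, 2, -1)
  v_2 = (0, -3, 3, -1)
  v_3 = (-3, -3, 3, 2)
Orthogonal basis:
  u_1 = (2, -2, 2, -1)
  u_2 = (-2, -1, 1, 0)
  u_3 = (5/13, -5/13, 5/13, 30/13)

Apply the Gram-Schmidt recurrence
  u_1 = v_1
  u_i = v_i − Σ_{j<i} ((v_i · u_j) / (u_j · u_j)) · u_j.

Step by step this gives:
  u_1 = (2, -2, 2, -1)
  u_2 = (-2, -1, 1, 0)
  u_3 = (5/13, -5/13, 5/13, 30/13)

Orthogonality check:
  u_2 · u_1 = 0 (should be 0)
  u_3 · u_1 = 0 (should be 0)
  u_3 · u_2 = 0 (should be 0)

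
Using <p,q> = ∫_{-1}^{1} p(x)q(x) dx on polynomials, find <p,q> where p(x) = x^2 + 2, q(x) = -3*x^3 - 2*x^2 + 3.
<p,q> = 158/15

Expand the product: p(x)·q(x) = -3*x^5 - 2*x^4 - 6*x^3 - x^2 + 6.
∫_{-1}^{1} of each monomial x^k gives [2/(k+1) if k even, 0 if k odd]. Integrating term-by-term (or equivalently evaluating the antiderivative F(x) = -x^6/2 - 2*x^5/5 - 3*x^4/2 - x^3/3 + 6*x at the endpoints):
  F(1) − F(−1) = 49/15 − (-109/15) = 158/15.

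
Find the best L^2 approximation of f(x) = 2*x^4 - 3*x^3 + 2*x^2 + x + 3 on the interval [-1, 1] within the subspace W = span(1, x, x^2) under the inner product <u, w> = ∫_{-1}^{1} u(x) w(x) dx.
g(x) = 26*x^2/7 - 4*x/5 + 99/35

The best approximation g ∈ W is the orthogonal projection of f onto W. Writing g = a_0 + a_1 x + a_2 x^2, the coefficients solve the normal equations G · a = b where
  G_{ij} = <φ_i, φ_j> and b_i = <f, φ_i>, with φ_0 = 1, φ_1 = x, φ_2 = x^2.
G =
  [2, 0, 2/3]
  [0, 2/3, 0]
  [2/3, 0, 2/5],
b = (122/15, -8/15, 118/35).
Solving gives a_0 = 99/35, a_1 = -4/5, a_2 = 26/7, so
  g(x) = 26*x^2/7 - 4*x/5 + 99/35.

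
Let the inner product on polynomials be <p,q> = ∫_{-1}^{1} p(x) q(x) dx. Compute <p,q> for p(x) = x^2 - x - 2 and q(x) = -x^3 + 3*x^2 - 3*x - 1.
<p,q> = 44/15

Expand the product: p(x)·q(x) = -x^5 + 4*x^4 - 4*x^3 - 4*x^2 + 7*x + 2.
∫_{-1}^{1} of each monomial x^k gives [2/(k+1) if k even, 0 if k odd]. Integrating term-by-term (or equivalently evaluating the antiderivative F(x) = -x^6/6 + 4*x^5/5 - x^4 - 4*x^3/3 + 7*x^2/2 + 2*x at the endpoints):
  F(1) − F(−1) = 19/5 − (13/15) = 44/15.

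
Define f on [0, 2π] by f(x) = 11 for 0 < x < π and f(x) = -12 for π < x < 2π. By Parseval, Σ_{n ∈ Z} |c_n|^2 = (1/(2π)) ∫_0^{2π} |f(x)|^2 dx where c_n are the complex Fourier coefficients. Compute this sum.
Σ |c_n|^2 = 265/2

Parseval equates the L^2 energy of f (normalised by 1/(2π)) with the ℓ^2 sum of its Fourier coefficients: (1/(2π)) ∫_0^{2π} |f|^2 = Σ |c_n|^2.
Compute the left side: (1/(2π)) [∫_0^π 11^2 dx + ∫_π^{2π} (-12)^2 dx] = (1/(2π)) · (121π + 144π) = (121 + 144)/2 = 265/2.
So Σ_{n ∈ Z} |c_n|^2 = 265/2.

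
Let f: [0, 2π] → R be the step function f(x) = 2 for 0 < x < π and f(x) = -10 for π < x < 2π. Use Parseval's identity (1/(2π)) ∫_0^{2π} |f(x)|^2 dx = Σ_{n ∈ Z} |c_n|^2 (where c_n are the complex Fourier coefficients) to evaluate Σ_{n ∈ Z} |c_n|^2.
Σ |c_n|^2 = 52

Parseval equates the L^2 energy of f (normalised by 1/(2π)) with the ℓ^2 sum of its Fourier coefficients: (1/(2π)) ∫_0^{2π} |f|^2 = Σ |c_n|^2.
Compute the left side: (1/(2π)) [∫_0^π 2^2 dx + ∫_π^{2π} (-10)^2 dx] = (1/(2π)) · (4π + 100π) = (4 + 100)/2 = 52.
So Σ_{n ∈ Z} |c_n|^2 = 52.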